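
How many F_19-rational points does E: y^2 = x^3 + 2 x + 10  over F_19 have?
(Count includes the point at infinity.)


For each x in F_19, count y with y^2 = x^3 + 2 x + 10 mod 19:
  x = 3: RHS = 5, y in [9, 10]  -> 2 point(s)
  x = 4: RHS = 6, y in [5, 14]  -> 2 point(s)
  x = 7: RHS = 6, y in [5, 14]  -> 2 point(s)
  x = 8: RHS = 6, y in [5, 14]  -> 2 point(s)
  x = 9: RHS = 16, y in [4, 15]  -> 2 point(s)
  x = 10: RHS = 4, y in [2, 17]  -> 2 point(s)
  x = 17: RHS = 17, y in [6, 13]  -> 2 point(s)
  x = 18: RHS = 7, y in [8, 11]  -> 2 point(s)
Affine points: 16. Add the point at infinity: total = 17.

#E(F_19) = 17


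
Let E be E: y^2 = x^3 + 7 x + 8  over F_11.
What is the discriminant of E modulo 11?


4 a^3 + 27 b^2 = 4*7^3 + 27*8^2 = 1372 + 1728 = 3100
Delta = -16 * (3100) = -49600
Delta mod 11 = 10

Delta = 10 (mod 11)


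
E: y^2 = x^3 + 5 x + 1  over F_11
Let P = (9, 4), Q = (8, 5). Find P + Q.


P != Q, so use the chord formula.
s = (y2 - y1) / (x2 - x1) = (1) / (10) mod 11 = 10
x3 = s^2 - x1 - x2 mod 11 = 10^2 - 9 - 8 = 6
y3 = s (x1 - x3) - y1 mod 11 = 10 * (9 - 6) - 4 = 4

P + Q = (6, 4)


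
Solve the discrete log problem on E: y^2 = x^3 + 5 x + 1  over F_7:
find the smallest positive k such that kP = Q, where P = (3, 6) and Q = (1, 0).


Enumerate multiples of P until we hit Q = (1, 0):
  1P = (3, 6)
  2P = (5, 5)
  3P = (1, 0)
Match found at i = 3.

k = 3


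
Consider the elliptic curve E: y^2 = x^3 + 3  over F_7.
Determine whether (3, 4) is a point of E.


Check whether y^2 = x^3 + 0 x + 3 (mod 7) for (x, y) = (3, 4).
LHS: y^2 = 4^2 mod 7 = 2
RHS: x^3 + 0 x + 3 = 3^3 + 0*3 + 3 mod 7 = 2
LHS = RHS

Yes, on the curve


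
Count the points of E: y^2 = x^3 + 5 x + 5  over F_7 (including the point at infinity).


For each x in F_7, count y with y^2 = x^3 + 5 x + 5 mod 7:
  x = 1: RHS = 4, y in [2, 5]  -> 2 point(s)
  x = 2: RHS = 2, y in [3, 4]  -> 2 point(s)
  x = 5: RHS = 1, y in [1, 6]  -> 2 point(s)
Affine points: 6. Add the point at infinity: total = 7.

#E(F_7) = 7


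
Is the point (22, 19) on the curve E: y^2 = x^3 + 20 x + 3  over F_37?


Check whether y^2 = x^3 + 20 x + 3 (mod 37) for (x, y) = (22, 19).
LHS: y^2 = 19^2 mod 37 = 28
RHS: x^3 + 20 x + 3 = 22^3 + 20*22 + 3 mod 37 = 28
LHS = RHS

Yes, on the curve


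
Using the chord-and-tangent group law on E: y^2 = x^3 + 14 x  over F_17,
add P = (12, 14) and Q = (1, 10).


P != Q, so use the chord formula.
s = (y2 - y1) / (x2 - x1) = (13) / (6) mod 17 = 5
x3 = s^2 - x1 - x2 mod 17 = 5^2 - 12 - 1 = 12
y3 = s (x1 - x3) - y1 mod 17 = 5 * (12 - 12) - 14 = 3

P + Q = (12, 3)


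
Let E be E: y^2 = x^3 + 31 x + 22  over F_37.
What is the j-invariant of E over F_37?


Delta = -16(4 a^3 + 27 b^2) mod 37 = 22
-1728 * (4 a)^3 = -1728 * (4*31)^3 mod 37 = 6
j = 6 * 22^(-1) mod 37 = 7

j = 7 (mod 37)


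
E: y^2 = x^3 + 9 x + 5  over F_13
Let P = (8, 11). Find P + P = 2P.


Doubling: s = (3 x1^2 + a) / (2 y1)
s = (3*8^2 + 9) / (2*11) mod 13 = 5
x3 = s^2 - 2 x1 mod 13 = 5^2 - 2*8 = 9
y3 = s (x1 - x3) - y1 mod 13 = 5 * (8 - 9) - 11 = 10

2P = (9, 10)


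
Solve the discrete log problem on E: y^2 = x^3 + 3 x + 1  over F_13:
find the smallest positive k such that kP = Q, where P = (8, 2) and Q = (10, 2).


Enumerate multiples of P until we hit Q = (10, 2):
  1P = (8, 2)
  2P = (10, 11)
  3P = (12, 6)
  4P = (7, 12)
  5P = (7, 1)
  6P = (12, 7)
  7P = (10, 2)
Match found at i = 7.

k = 7


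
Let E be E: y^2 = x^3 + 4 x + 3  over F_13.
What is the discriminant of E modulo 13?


4 a^3 + 27 b^2 = 4*4^3 + 27*3^2 = 256 + 243 = 499
Delta = -16 * (499) = -7984
Delta mod 13 = 11

Delta = 11 (mod 13)


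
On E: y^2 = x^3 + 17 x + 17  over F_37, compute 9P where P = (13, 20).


k = 9 = 1001_2 (binary, LSB first: 1001)
Double-and-add from P = (13, 20):
  bit 0 = 1: acc = O + (13, 20) = (13, 20)
  bit 1 = 0: acc unchanged = (13, 20)
  bit 2 = 0: acc unchanged = (13, 20)
  bit 3 = 1: acc = (13, 20) + (25, 3) = (10, 22)

9P = (10, 22)


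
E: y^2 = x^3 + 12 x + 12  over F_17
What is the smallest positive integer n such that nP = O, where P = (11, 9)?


Compute successive multiples of P until we hit O:
  1P = (11, 9)
  2P = (13, 6)
  3P = (8, 12)
  4P = (16, 13)
  5P = (9, 13)
  6P = (1, 5)
  7P = (14, 0)
  8P = (1, 12)
  ... (continuing to 14P)
  14P = O

ord(P) = 14


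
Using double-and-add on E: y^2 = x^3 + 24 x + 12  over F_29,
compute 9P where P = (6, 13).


k = 9 = 1001_2 (binary, LSB first: 1001)
Double-and-add from P = (6, 13):
  bit 0 = 1: acc = O + (6, 13) = (6, 13)
  bit 1 = 0: acc unchanged = (6, 13)
  bit 2 = 0: acc unchanged = (6, 13)
  bit 3 = 1: acc = (6, 13) + (22, 9) = (21, 27)

9P = (21, 27)


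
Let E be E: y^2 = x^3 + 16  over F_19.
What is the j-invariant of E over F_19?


Delta = -16(4 a^3 + 27 b^2) mod 19 = 7
-1728 * (4 a)^3 = -1728 * (4*0)^3 mod 19 = 0
j = 0 * 7^(-1) mod 19 = 0

j = 0 (mod 19)


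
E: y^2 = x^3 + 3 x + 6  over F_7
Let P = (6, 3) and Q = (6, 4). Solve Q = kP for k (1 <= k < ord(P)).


Enumerate multiples of P until we hit Q = (6, 4):
  1P = (6, 3)
  2P = (3, 0)
  3P = (6, 4)
Match found at i = 3.

k = 3


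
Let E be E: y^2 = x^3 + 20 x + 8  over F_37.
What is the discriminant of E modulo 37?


4 a^3 + 27 b^2 = 4*20^3 + 27*8^2 = 32000 + 1728 = 33728
Delta = -16 * (33728) = -539648
Delta mod 37 = 34

Delta = 34 (mod 37)


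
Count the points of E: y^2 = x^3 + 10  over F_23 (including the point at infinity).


For each x in F_23, count y with y^2 = x^3 + 0 x + 10 mod 23:
  x = 2: RHS = 18, y in [8, 15]  -> 2 point(s)
  x = 7: RHS = 8, y in [10, 13]  -> 2 point(s)
  x = 8: RHS = 16, y in [4, 19]  -> 2 point(s)
  x = 9: RHS = 3, y in [7, 16]  -> 2 point(s)
  x = 12: RHS = 13, y in [6, 17]  -> 2 point(s)
  x = 15: RHS = 4, y in [2, 21]  -> 2 point(s)
  x = 16: RHS = 12, y in [9, 14]  -> 2 point(s)
  x = 17: RHS = 1, y in [1, 22]  -> 2 point(s)
  x = 18: RHS = 0, y in [0]  -> 1 point(s)
  x = 20: RHS = 6, y in [11, 12]  -> 2 point(s)
  x = 21: RHS = 2, y in [5, 18]  -> 2 point(s)
  x = 22: RHS = 9, y in [3, 20]  -> 2 point(s)
Affine points: 23. Add the point at infinity: total = 24.

#E(F_23) = 24


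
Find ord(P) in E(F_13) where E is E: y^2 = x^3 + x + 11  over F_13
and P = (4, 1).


Compute successive multiples of P until we hit O:
  1P = (4, 1)
  2P = (4, 12)
  3P = O

ord(P) = 3


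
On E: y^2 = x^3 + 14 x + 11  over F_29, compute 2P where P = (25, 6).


Doubling: s = (3 x1^2 + a) / (2 y1)
s = (3*25^2 + 14) / (2*6) mod 29 = 10
x3 = s^2 - 2 x1 mod 29 = 10^2 - 2*25 = 21
y3 = s (x1 - x3) - y1 mod 29 = 10 * (25 - 21) - 6 = 5

2P = (21, 5)


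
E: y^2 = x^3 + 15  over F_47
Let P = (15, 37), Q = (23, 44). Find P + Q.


P != Q, so use the chord formula.
s = (y2 - y1) / (x2 - x1) = (7) / (8) mod 47 = 42
x3 = s^2 - x1 - x2 mod 47 = 42^2 - 15 - 23 = 34
y3 = s (x1 - x3) - y1 mod 47 = 42 * (15 - 34) - 37 = 11

P + Q = (34, 11)


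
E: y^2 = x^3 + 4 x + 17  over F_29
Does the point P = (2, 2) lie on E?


Check whether y^2 = x^3 + 4 x + 17 (mod 29) for (x, y) = (2, 2).
LHS: y^2 = 2^2 mod 29 = 4
RHS: x^3 + 4 x + 17 = 2^3 + 4*2 + 17 mod 29 = 4
LHS = RHS

Yes, on the curve


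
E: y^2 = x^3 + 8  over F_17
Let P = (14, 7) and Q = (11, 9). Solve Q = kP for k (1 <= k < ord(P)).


Enumerate multiples of P until we hit Q = (11, 9):
  1P = (14, 7)
  2P = (2, 4)
  3P = (0, 5)
  4P = (11, 8)
  5P = (11, 9)
Match found at i = 5.

k = 5


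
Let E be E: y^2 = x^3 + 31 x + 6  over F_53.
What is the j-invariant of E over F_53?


Delta = -16(4 a^3 + 27 b^2) mod 53 = 28
-1728 * (4 a)^3 = -1728 * (4*31)^3 mod 53 = 42
j = 42 * 28^(-1) mod 53 = 28

j = 28 (mod 53)


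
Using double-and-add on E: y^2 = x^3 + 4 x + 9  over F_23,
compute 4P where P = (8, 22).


k = 4 = 100_2 (binary, LSB first: 001)
Double-and-add from P = (8, 22):
  bit 0 = 0: acc unchanged = O
  bit 1 = 0: acc unchanged = O
  bit 2 = 1: acc = O + (7, 9) = (7, 9)

4P = (7, 9)


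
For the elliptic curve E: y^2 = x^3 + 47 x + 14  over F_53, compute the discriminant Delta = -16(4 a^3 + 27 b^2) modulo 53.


4 a^3 + 27 b^2 = 4*47^3 + 27*14^2 = 415292 + 5292 = 420584
Delta = -16 * (420584) = -6729344
Delta mod 53 = 13

Delta = 13 (mod 53)


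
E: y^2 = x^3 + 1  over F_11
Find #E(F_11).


For each x in F_11, count y with y^2 = x^3 + 0 x + 1 mod 11:
  x = 0: RHS = 1, y in [1, 10]  -> 2 point(s)
  x = 2: RHS = 9, y in [3, 8]  -> 2 point(s)
  x = 5: RHS = 5, y in [4, 7]  -> 2 point(s)
  x = 7: RHS = 3, y in [5, 6]  -> 2 point(s)
  x = 9: RHS = 4, y in [2, 9]  -> 2 point(s)
  x = 10: RHS = 0, y in [0]  -> 1 point(s)
Affine points: 11. Add the point at infinity: total = 12.

#E(F_11) = 12


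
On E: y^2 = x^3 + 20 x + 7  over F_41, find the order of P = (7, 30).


Compute successive multiples of P until we hit O:
  1P = (7, 30)
  2P = (31, 18)
  3P = (34, 4)
  4P = (16, 6)
  5P = (16, 35)
  6P = (34, 37)
  7P = (31, 23)
  8P = (7, 11)
  ... (continuing to 9P)
  9P = O

ord(P) = 9


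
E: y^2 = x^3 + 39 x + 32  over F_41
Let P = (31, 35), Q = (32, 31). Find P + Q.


P != Q, so use the chord formula.
s = (y2 - y1) / (x2 - x1) = (37) / (1) mod 41 = 37
x3 = s^2 - x1 - x2 mod 41 = 37^2 - 31 - 32 = 35
y3 = s (x1 - x3) - y1 mod 41 = 37 * (31 - 35) - 35 = 22

P + Q = (35, 22)


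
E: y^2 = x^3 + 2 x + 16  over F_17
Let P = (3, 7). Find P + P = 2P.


Doubling: s = (3 x1^2 + a) / (2 y1)
s = (3*3^2 + 2) / (2*7) mod 17 = 13
x3 = s^2 - 2 x1 mod 17 = 13^2 - 2*3 = 10
y3 = s (x1 - x3) - y1 mod 17 = 13 * (3 - 10) - 7 = 4

2P = (10, 4)


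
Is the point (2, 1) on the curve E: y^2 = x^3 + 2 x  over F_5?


Check whether y^2 = x^3 + 2 x + 0 (mod 5) for (x, y) = (2, 1).
LHS: y^2 = 1^2 mod 5 = 1
RHS: x^3 + 2 x + 0 = 2^3 + 2*2 + 0 mod 5 = 2
LHS != RHS

No, not on the curve


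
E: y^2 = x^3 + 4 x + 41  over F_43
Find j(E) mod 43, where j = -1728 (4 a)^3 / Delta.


Delta = -16(4 a^3 + 27 b^2) mod 43 = 24
-1728 * (4 a)^3 = -1728 * (4*4)^3 mod 43 = 41
j = 41 * 24^(-1) mod 43 = 25

j = 25 (mod 43)


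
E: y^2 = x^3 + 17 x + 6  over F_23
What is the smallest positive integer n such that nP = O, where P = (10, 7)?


Compute successive multiples of P until we hit O:
  1P = (10, 7)
  2P = (7, 10)
  3P = (7, 13)
  4P = (10, 16)
  5P = O

ord(P) = 5


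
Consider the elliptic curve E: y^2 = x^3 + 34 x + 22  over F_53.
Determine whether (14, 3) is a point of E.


Check whether y^2 = x^3 + 34 x + 22 (mod 53) for (x, y) = (14, 3).
LHS: y^2 = 3^2 mod 53 = 9
RHS: x^3 + 34 x + 22 = 14^3 + 34*14 + 22 mod 53 = 9
LHS = RHS

Yes, on the curve


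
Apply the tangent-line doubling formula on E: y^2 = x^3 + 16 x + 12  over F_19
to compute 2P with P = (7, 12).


Doubling: s = (3 x1^2 + a) / (2 y1)
s = (3*7^2 + 16) / (2*12) mod 19 = 6
x3 = s^2 - 2 x1 mod 19 = 6^2 - 2*7 = 3
y3 = s (x1 - x3) - y1 mod 19 = 6 * (7 - 3) - 12 = 12

2P = (3, 12)


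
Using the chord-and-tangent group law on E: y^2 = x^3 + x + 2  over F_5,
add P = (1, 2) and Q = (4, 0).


P != Q, so use the chord formula.
s = (y2 - y1) / (x2 - x1) = (3) / (3) mod 5 = 1
x3 = s^2 - x1 - x2 mod 5 = 1^2 - 1 - 4 = 1
y3 = s (x1 - x3) - y1 mod 5 = 1 * (1 - 1) - 2 = 3

P + Q = (1, 3)


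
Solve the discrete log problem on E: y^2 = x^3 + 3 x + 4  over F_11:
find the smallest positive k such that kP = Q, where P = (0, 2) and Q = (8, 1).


Enumerate multiples of P until we hit Q = (8, 1):
  1P = (0, 2)
  2P = (4, 6)
  3P = (8, 1)
Match found at i = 3.

k = 3


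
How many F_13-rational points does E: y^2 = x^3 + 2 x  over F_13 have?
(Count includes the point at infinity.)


For each x in F_13, count y with y^2 = x^3 + 2 x + 0 mod 13:
  x = 0: RHS = 0, y in [0]  -> 1 point(s)
  x = 1: RHS = 3, y in [4, 9]  -> 2 point(s)
  x = 2: RHS = 12, y in [5, 8]  -> 2 point(s)
  x = 11: RHS = 1, y in [1, 12]  -> 2 point(s)
  x = 12: RHS = 10, y in [6, 7]  -> 2 point(s)
Affine points: 9. Add the point at infinity: total = 10.

#E(F_13) = 10


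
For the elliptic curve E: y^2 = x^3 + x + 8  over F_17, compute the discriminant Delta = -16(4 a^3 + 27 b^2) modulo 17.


4 a^3 + 27 b^2 = 4*1^3 + 27*8^2 = 4 + 1728 = 1732
Delta = -16 * (1732) = -27712
Delta mod 17 = 15

Delta = 15 (mod 17)


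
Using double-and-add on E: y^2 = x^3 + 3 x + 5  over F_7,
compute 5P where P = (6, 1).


k = 5 = 101_2 (binary, LSB first: 101)
Double-and-add from P = (6, 1):
  bit 0 = 1: acc = O + (6, 1) = (6, 1)
  bit 1 = 0: acc unchanged = (6, 1)
  bit 2 = 1: acc = (6, 1) + (1, 4) = (4, 2)

5P = (4, 2)


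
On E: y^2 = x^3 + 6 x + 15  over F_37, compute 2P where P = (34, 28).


k = 2 = 10_2 (binary, LSB first: 01)
Double-and-add from P = (34, 28):
  bit 0 = 0: acc unchanged = O
  bit 1 = 1: acc = O + (33, 1) = (33, 1)

2P = (33, 1)


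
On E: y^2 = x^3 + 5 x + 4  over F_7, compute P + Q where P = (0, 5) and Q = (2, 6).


P != Q, so use the chord formula.
s = (y2 - y1) / (x2 - x1) = (1) / (2) mod 7 = 4
x3 = s^2 - x1 - x2 mod 7 = 4^2 - 0 - 2 = 0
y3 = s (x1 - x3) - y1 mod 7 = 4 * (0 - 0) - 5 = 2

P + Q = (0, 2)


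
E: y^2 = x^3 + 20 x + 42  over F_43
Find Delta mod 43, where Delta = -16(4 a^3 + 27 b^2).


4 a^3 + 27 b^2 = 4*20^3 + 27*42^2 = 32000 + 47628 = 79628
Delta = -16 * (79628) = -1274048
Delta mod 43 = 42

Delta = 42 (mod 43)


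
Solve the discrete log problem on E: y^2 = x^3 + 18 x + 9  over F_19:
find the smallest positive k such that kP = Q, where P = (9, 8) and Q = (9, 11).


Enumerate multiples of P until we hit Q = (9, 11):
  1P = (9, 8)
  2P = (8, 0)
  3P = (9, 11)
Match found at i = 3.

k = 3


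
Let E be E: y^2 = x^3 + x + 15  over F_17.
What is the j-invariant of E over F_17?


Delta = -16(4 a^3 + 27 b^2) mod 17 = 10
-1728 * (4 a)^3 = -1728 * (4*1)^3 mod 17 = 10
j = 10 * 10^(-1) mod 17 = 1

j = 1 (mod 17)


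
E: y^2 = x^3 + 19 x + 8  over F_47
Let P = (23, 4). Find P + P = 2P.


Doubling: s = (3 x1^2 + a) / (2 y1)
s = (3*23^2 + 19) / (2*4) mod 47 = 1
x3 = s^2 - 2 x1 mod 47 = 1^2 - 2*23 = 2
y3 = s (x1 - x3) - y1 mod 47 = 1 * (23 - 2) - 4 = 17

2P = (2, 17)


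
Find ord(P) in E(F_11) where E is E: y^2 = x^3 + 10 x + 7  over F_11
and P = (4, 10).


Compute successive multiples of P until we hit O:
  1P = (4, 10)
  2P = (8, 7)
  3P = (3, 3)
  4P = (9, 10)
  5P = (9, 1)
  6P = (3, 8)
  7P = (8, 4)
  8P = (4, 1)
  ... (continuing to 9P)
  9P = O

ord(P) = 9


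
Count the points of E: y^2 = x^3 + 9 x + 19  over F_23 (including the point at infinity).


For each x in F_23, count y with y^2 = x^3 + 9 x + 19 mod 23:
  x = 1: RHS = 6, y in [11, 12]  -> 2 point(s)
  x = 3: RHS = 4, y in [2, 21]  -> 2 point(s)
  x = 4: RHS = 4, y in [2, 21]  -> 2 point(s)
  x = 6: RHS = 13, y in [6, 17]  -> 2 point(s)
  x = 9: RHS = 1, y in [1, 22]  -> 2 point(s)
  x = 11: RHS = 0, y in [0]  -> 1 point(s)
  x = 16: RHS = 4, y in [2, 21]  -> 2 point(s)
  x = 17: RHS = 2, y in [5, 18]  -> 2 point(s)
  x = 21: RHS = 16, y in [4, 19]  -> 2 point(s)
  x = 22: RHS = 9, y in [3, 20]  -> 2 point(s)
Affine points: 19. Add the point at infinity: total = 20.

#E(F_23) = 20


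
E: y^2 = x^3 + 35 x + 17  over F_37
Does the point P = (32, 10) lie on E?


Check whether y^2 = x^3 + 35 x + 17 (mod 37) for (x, y) = (32, 10).
LHS: y^2 = 10^2 mod 37 = 26
RHS: x^3 + 35 x + 17 = 32^3 + 35*32 + 17 mod 37 = 13
LHS != RHS

No, not on the curve


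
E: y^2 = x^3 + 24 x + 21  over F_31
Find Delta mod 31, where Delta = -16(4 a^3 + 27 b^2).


4 a^3 + 27 b^2 = 4*24^3 + 27*21^2 = 55296 + 11907 = 67203
Delta = -16 * (67203) = -1075248
Delta mod 31 = 18

Delta = 18 (mod 31)


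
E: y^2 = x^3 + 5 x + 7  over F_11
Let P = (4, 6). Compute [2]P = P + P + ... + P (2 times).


k = 2 = 10_2 (binary, LSB first: 01)
Double-and-add from P = (4, 6):
  bit 0 = 0: acc unchanged = O
  bit 1 = 1: acc = O + (7, 0) = (7, 0)

2P = (7, 0)


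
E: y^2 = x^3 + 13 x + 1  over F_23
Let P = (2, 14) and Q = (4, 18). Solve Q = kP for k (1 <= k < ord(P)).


Enumerate multiples of P until we hit Q = (4, 18):
  1P = (2, 14)
  2P = (21, 6)
  3P = (4, 5)
  4P = (20, 21)
  5P = (14, 12)
  6P = (0, 1)
  7P = (0, 22)
  8P = (14, 11)
  9P = (20, 2)
  10P = (4, 18)
Match found at i = 10.

k = 10


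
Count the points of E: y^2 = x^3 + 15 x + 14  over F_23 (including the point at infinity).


For each x in F_23, count y with y^2 = x^3 + 15 x + 14 mod 23:
  x = 2: RHS = 6, y in [11, 12]  -> 2 point(s)
  x = 4: RHS = 0, y in [0]  -> 1 point(s)
  x = 7: RHS = 2, y in [5, 18]  -> 2 point(s)
  x = 8: RHS = 2, y in [5, 18]  -> 2 point(s)
  x = 9: RHS = 4, y in [2, 21]  -> 2 point(s)
  x = 12: RHS = 13, y in [6, 17]  -> 2 point(s)
  x = 14: RHS = 1, y in [1, 22]  -> 2 point(s)
  x = 15: RHS = 3, y in [7, 16]  -> 2 point(s)
  x = 16: RHS = 3, y in [7, 16]  -> 2 point(s)
Affine points: 17. Add the point at infinity: total = 18.

#E(F_23) = 18


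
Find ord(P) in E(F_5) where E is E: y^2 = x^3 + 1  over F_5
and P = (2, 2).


Compute successive multiples of P until we hit O:
  1P = (2, 2)
  2P = (0, 4)
  3P = (4, 0)
  4P = (0, 1)
  5P = (2, 3)
  6P = O

ord(P) = 6


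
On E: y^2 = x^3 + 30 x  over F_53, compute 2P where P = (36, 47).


Doubling: s = (3 x1^2 + a) / (2 y1)
s = (3*36^2 + 30) / (2*47) mod 53 = 18
x3 = s^2 - 2 x1 mod 53 = 18^2 - 2*36 = 40
y3 = s (x1 - x3) - y1 mod 53 = 18 * (36 - 40) - 47 = 40

2P = (40, 40)


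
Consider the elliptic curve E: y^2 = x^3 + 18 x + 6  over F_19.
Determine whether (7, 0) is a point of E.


Check whether y^2 = x^3 + 18 x + 6 (mod 19) for (x, y) = (7, 0).
LHS: y^2 = 0^2 mod 19 = 0
RHS: x^3 + 18 x + 6 = 7^3 + 18*7 + 6 mod 19 = 0
LHS = RHS

Yes, on the curve


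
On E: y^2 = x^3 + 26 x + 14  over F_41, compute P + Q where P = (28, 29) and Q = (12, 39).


P != Q, so use the chord formula.
s = (y2 - y1) / (x2 - x1) = (10) / (25) mod 41 = 25
x3 = s^2 - x1 - x2 mod 41 = 25^2 - 28 - 12 = 11
y3 = s (x1 - x3) - y1 mod 41 = 25 * (28 - 11) - 29 = 27

P + Q = (11, 27)


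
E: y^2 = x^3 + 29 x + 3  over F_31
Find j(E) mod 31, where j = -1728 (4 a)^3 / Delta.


Delta = -16(4 a^3 + 27 b^2) mod 31 = 3
-1728 * (4 a)^3 = -1728 * (4*29)^3 mod 31 = 27
j = 27 * 3^(-1) mod 31 = 9

j = 9 (mod 31)


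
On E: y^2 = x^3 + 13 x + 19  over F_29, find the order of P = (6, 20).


Compute successive multiples of P until we hit O:
  1P = (6, 20)
  2P = (22, 7)
  3P = (2, 13)
  4P = (15, 15)
  5P = (28, 18)
  6P = (1, 27)
  7P = (17, 7)
  8P = (5, 21)
  ... (continuing to 27P)
  27P = O

ord(P) = 27


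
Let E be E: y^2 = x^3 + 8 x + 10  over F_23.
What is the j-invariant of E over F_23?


Delta = -16(4 a^3 + 27 b^2) mod 23 = 1
-1728 * (4 a)^3 = -1728 * (4*8)^3 mod 23 = 21
j = 21 * 1^(-1) mod 23 = 21

j = 21 (mod 23)


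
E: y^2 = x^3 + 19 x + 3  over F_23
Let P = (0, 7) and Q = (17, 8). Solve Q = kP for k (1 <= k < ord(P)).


Enumerate multiples of P until we hit Q = (17, 8):
  1P = (0, 7)
  2P = (9, 12)
  3P = (18, 6)
  4P = (17, 8)
Match found at i = 4.

k = 4


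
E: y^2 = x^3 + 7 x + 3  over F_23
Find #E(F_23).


For each x in F_23, count y with y^2 = x^3 + 7 x + 3 mod 23:
  x = 0: RHS = 3, y in [7, 16]  -> 2 point(s)
  x = 2: RHS = 2, y in [5, 18]  -> 2 point(s)
  x = 4: RHS = 3, y in [7, 16]  -> 2 point(s)
  x = 5: RHS = 2, y in [5, 18]  -> 2 point(s)
  x = 6: RHS = 8, y in [10, 13]  -> 2 point(s)
  x = 7: RHS = 4, y in [2, 21]  -> 2 point(s)
  x = 9: RHS = 13, y in [6, 17]  -> 2 point(s)
  x = 11: RHS = 8, y in [10, 13]  -> 2 point(s)
  x = 14: RHS = 16, y in [4, 19]  -> 2 point(s)
  x = 16: RHS = 2, y in [5, 18]  -> 2 point(s)
  x = 18: RHS = 4, y in [2, 21]  -> 2 point(s)
  x = 19: RHS = 3, y in [7, 16]  -> 2 point(s)
  x = 20: RHS = 1, y in [1, 22]  -> 2 point(s)
  x = 21: RHS = 4, y in [2, 21]  -> 2 point(s)
  x = 22: RHS = 18, y in [8, 15]  -> 2 point(s)
Affine points: 30. Add the point at infinity: total = 31.

#E(F_23) = 31


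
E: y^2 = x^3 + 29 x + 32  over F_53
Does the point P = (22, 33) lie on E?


Check whether y^2 = x^3 + 29 x + 32 (mod 53) for (x, y) = (22, 33).
LHS: y^2 = 33^2 mod 53 = 29
RHS: x^3 + 29 x + 32 = 22^3 + 29*22 + 32 mod 53 = 29
LHS = RHS

Yes, on the curve


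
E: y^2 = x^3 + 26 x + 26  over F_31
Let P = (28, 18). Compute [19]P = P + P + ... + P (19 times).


k = 19 = 10011_2 (binary, LSB first: 11001)
Double-and-add from P = (28, 18):
  bit 0 = 1: acc = O + (28, 18) = (28, 18)
  bit 1 = 1: acc = (28, 18) + (8, 8) = (3, 10)
  bit 2 = 0: acc unchanged = (3, 10)
  bit 3 = 0: acc unchanged = (3, 10)
  bit 4 = 1: acc = (3, 10) + (12, 12) = (26, 9)

19P = (26, 9)


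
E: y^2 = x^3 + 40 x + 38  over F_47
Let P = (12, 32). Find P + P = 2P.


Doubling: s = (3 x1^2 + a) / (2 y1)
s = (3*12^2 + 40) / (2*32) mod 47 = 25
x3 = s^2 - 2 x1 mod 47 = 25^2 - 2*12 = 37
y3 = s (x1 - x3) - y1 mod 47 = 25 * (12 - 37) - 32 = 1

2P = (37, 1)


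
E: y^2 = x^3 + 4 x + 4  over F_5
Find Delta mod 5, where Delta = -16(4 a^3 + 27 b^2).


4 a^3 + 27 b^2 = 4*4^3 + 27*4^2 = 256 + 432 = 688
Delta = -16 * (688) = -11008
Delta mod 5 = 2

Delta = 2 (mod 5)


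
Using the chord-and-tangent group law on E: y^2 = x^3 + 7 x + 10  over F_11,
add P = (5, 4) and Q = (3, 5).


P != Q, so use the chord formula.
s = (y2 - y1) / (x2 - x1) = (1) / (9) mod 11 = 5
x3 = s^2 - x1 - x2 mod 11 = 5^2 - 5 - 3 = 6
y3 = s (x1 - x3) - y1 mod 11 = 5 * (5 - 6) - 4 = 2

P + Q = (6, 2)


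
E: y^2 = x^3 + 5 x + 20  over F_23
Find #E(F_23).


For each x in F_23, count y with y^2 = x^3 + 5 x + 20 mod 23:
  x = 1: RHS = 3, y in [7, 16]  -> 2 point(s)
  x = 3: RHS = 16, y in [4, 19]  -> 2 point(s)
  x = 4: RHS = 12, y in [9, 14]  -> 2 point(s)
  x = 5: RHS = 9, y in [3, 20]  -> 2 point(s)
  x = 6: RHS = 13, y in [6, 17]  -> 2 point(s)
  x = 9: RHS = 12, y in [9, 14]  -> 2 point(s)
  x = 10: RHS = 12, y in [9, 14]  -> 2 point(s)
  x = 11: RHS = 3, y in [7, 16]  -> 2 point(s)
  x = 17: RHS = 4, y in [2, 21]  -> 2 point(s)
  x = 18: RHS = 8, y in [10, 13]  -> 2 point(s)
  x = 20: RHS = 1, y in [1, 22]  -> 2 point(s)
  x = 21: RHS = 2, y in [5, 18]  -> 2 point(s)
Affine points: 24. Add the point at infinity: total = 25.

#E(F_23) = 25


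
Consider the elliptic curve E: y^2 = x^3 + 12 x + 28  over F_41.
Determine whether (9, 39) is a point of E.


Check whether y^2 = x^3 + 12 x + 28 (mod 41) for (x, y) = (9, 39).
LHS: y^2 = 39^2 mod 41 = 4
RHS: x^3 + 12 x + 28 = 9^3 + 12*9 + 28 mod 41 = 4
LHS = RHS

Yes, on the curve


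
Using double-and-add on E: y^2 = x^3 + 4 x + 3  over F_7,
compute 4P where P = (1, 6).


k = 4 = 100_2 (binary, LSB first: 001)
Double-and-add from P = (1, 6):
  bit 0 = 0: acc unchanged = O
  bit 1 = 0: acc unchanged = O
  bit 2 = 1: acc = O + (5, 6) = (5, 6)

4P = (5, 6)


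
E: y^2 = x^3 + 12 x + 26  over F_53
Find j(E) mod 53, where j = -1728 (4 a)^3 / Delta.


Delta = -16(4 a^3 + 27 b^2) mod 53 = 17
-1728 * (4 a)^3 = -1728 * (4*12)^3 mod 53 = 25
j = 25 * 17^(-1) mod 53 = 42

j = 42 (mod 53)


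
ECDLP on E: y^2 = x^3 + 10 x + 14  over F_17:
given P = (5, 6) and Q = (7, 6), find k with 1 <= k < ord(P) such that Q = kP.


Enumerate multiples of P until we hit Q = (7, 6):
  1P = (5, 6)
  2P = (7, 11)
  3P = (7, 6)
Match found at i = 3.

k = 3


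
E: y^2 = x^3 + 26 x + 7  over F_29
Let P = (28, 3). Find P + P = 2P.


Doubling: s = (3 x1^2 + a) / (2 y1)
s = (3*28^2 + 26) / (2*3) mod 29 = 0
x3 = s^2 - 2 x1 mod 29 = 0^2 - 2*28 = 2
y3 = s (x1 - x3) - y1 mod 29 = 0 * (28 - 2) - 3 = 26

2P = (2, 26)


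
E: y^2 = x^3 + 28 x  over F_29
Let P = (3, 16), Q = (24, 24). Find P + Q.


P != Q, so use the chord formula.
s = (y2 - y1) / (x2 - x1) = (8) / (21) mod 29 = 28
x3 = s^2 - x1 - x2 mod 29 = 28^2 - 3 - 24 = 3
y3 = s (x1 - x3) - y1 mod 29 = 28 * (3 - 3) - 16 = 13

P + Q = (3, 13)


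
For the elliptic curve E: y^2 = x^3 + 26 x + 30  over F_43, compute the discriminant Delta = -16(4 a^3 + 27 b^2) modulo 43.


4 a^3 + 27 b^2 = 4*26^3 + 27*30^2 = 70304 + 24300 = 94604
Delta = -16 * (94604) = -1513664
Delta mod 43 = 22

Delta = 22 (mod 43)


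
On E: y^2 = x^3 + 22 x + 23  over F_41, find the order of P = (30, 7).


Compute successive multiples of P until we hit O:
  1P = (30, 7)
  2P = (30, 34)
  3P = O

ord(P) = 3


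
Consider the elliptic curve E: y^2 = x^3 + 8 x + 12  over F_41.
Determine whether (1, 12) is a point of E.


Check whether y^2 = x^3 + 8 x + 12 (mod 41) for (x, y) = (1, 12).
LHS: y^2 = 12^2 mod 41 = 21
RHS: x^3 + 8 x + 12 = 1^3 + 8*1 + 12 mod 41 = 21
LHS = RHS

Yes, on the curve


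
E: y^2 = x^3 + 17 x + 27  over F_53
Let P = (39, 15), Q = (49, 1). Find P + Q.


P != Q, so use the chord formula.
s = (y2 - y1) / (x2 - x1) = (39) / (10) mod 53 = 41
x3 = s^2 - x1 - x2 mod 53 = 41^2 - 39 - 49 = 3
y3 = s (x1 - x3) - y1 mod 53 = 41 * (39 - 3) - 15 = 30

P + Q = (3, 30)


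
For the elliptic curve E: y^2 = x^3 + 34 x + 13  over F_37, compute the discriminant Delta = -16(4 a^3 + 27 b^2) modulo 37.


4 a^3 + 27 b^2 = 4*34^3 + 27*13^2 = 157216 + 4563 = 161779
Delta = -16 * (161779) = -2588464
Delta mod 37 = 19

Delta = 19 (mod 37)


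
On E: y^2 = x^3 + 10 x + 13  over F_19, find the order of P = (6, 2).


Compute successive multiples of P until we hit O:
  1P = (6, 2)
  2P = (8, 15)
  3P = (14, 3)
  4P = (10, 7)
  5P = (1, 9)
  6P = (17, 2)
  7P = (15, 17)
  8P = (5, 6)
  ... (continuing to 17P)
  17P = O

ord(P) = 17


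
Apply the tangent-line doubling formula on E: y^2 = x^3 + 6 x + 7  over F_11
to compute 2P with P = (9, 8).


Doubling: s = (3 x1^2 + a) / (2 y1)
s = (3*9^2 + 6) / (2*8) mod 11 = 8
x3 = s^2 - 2 x1 mod 11 = 8^2 - 2*9 = 2
y3 = s (x1 - x3) - y1 mod 11 = 8 * (9 - 2) - 8 = 4

2P = (2, 4)


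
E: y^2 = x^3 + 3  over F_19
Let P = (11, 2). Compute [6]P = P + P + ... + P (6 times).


k = 6 = 110_2 (binary, LSB first: 011)
Double-and-add from P = (11, 2):
  bit 0 = 0: acc unchanged = O
  bit 1 = 1: acc = O + (2, 12) = (2, 12)
  bit 2 = 1: acc = (2, 12) + (1, 17) = (3, 12)

6P = (3, 12)


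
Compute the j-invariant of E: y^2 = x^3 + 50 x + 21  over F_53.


Delta = -16(4 a^3 + 27 b^2) mod 53 = 2
-1728 * (4 a)^3 = -1728 * (4*50)^3 mod 53 = 17
j = 17 * 2^(-1) mod 53 = 35

j = 35 (mod 53)


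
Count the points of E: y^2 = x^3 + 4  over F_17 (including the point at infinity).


For each x in F_17, count y with y^2 = x^3 + 0 x + 4 mod 17:
  x = 0: RHS = 4, y in [2, 15]  -> 2 point(s)
  x = 4: RHS = 0, y in [0]  -> 1 point(s)
  x = 6: RHS = 16, y in [4, 13]  -> 2 point(s)
  x = 9: RHS = 2, y in [6, 11]  -> 2 point(s)
  x = 10: RHS = 1, y in [1, 16]  -> 2 point(s)
  x = 11: RHS = 9, y in [3, 14]  -> 2 point(s)
  x = 12: RHS = 15, y in [7, 10]  -> 2 point(s)
  x = 13: RHS = 8, y in [5, 12]  -> 2 point(s)
  x = 15: RHS = 13, y in [8, 9]  -> 2 point(s)
Affine points: 17. Add the point at infinity: total = 18.

#E(F_17) = 18


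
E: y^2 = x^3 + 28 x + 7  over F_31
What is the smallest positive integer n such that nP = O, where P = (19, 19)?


Compute successive multiples of P until we hit O:
  1P = (19, 19)
  2P = (3, 5)
  3P = (18, 9)
  4P = (1, 6)
  5P = (12, 5)
  6P = (4, 11)
  7P = (16, 26)
  8P = (29, 25)
  ... (continuing to 37P)
  37P = O

ord(P) = 37


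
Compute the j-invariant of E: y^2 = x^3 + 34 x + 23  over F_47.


Delta = -16(4 a^3 + 27 b^2) mod 47 = 17
-1728 * (4 a)^3 = -1728 * (4*34)^3 mod 47 = 35
j = 35 * 17^(-1) mod 47 = 38

j = 38 (mod 47)


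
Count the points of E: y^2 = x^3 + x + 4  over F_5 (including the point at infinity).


For each x in F_5, count y with y^2 = x^3 + 1 x + 4 mod 5:
  x = 0: RHS = 4, y in [2, 3]  -> 2 point(s)
  x = 1: RHS = 1, y in [1, 4]  -> 2 point(s)
  x = 2: RHS = 4, y in [2, 3]  -> 2 point(s)
  x = 3: RHS = 4, y in [2, 3]  -> 2 point(s)
Affine points: 8. Add the point at infinity: total = 9.

#E(F_5) = 9


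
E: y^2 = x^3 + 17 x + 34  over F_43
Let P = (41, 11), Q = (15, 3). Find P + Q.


P != Q, so use the chord formula.
s = (y2 - y1) / (x2 - x1) = (35) / (17) mod 43 = 40
x3 = s^2 - x1 - x2 mod 43 = 40^2 - 41 - 15 = 39
y3 = s (x1 - x3) - y1 mod 43 = 40 * (41 - 39) - 11 = 26

P + Q = (39, 26)


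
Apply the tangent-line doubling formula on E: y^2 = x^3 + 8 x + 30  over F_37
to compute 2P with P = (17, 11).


Doubling: s = (3 x1^2 + a) / (2 y1)
s = (3*17^2 + 8) / (2*11) mod 37 = 28
x3 = s^2 - 2 x1 mod 37 = 28^2 - 2*17 = 10
y3 = s (x1 - x3) - y1 mod 37 = 28 * (17 - 10) - 11 = 0

2P = (10, 0)


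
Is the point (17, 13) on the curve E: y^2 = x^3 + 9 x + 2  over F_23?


Check whether y^2 = x^3 + 9 x + 2 (mod 23) for (x, y) = (17, 13).
LHS: y^2 = 13^2 mod 23 = 8
RHS: x^3 + 9 x + 2 = 17^3 + 9*17 + 2 mod 23 = 8
LHS = RHS

Yes, on the curve


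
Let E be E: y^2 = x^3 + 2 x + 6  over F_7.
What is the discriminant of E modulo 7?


4 a^3 + 27 b^2 = 4*2^3 + 27*6^2 = 32 + 972 = 1004
Delta = -16 * (1004) = -16064
Delta mod 7 = 1

Delta = 1 (mod 7)


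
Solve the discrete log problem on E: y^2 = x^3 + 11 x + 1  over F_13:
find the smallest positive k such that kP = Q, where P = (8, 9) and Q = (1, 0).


Enumerate multiples of P until we hit Q = (1, 0):
  1P = (8, 9)
  2P = (11, 7)
  3P = (6, 7)
  4P = (0, 12)
  5P = (9, 6)
  6P = (5, 8)
  7P = (3, 10)
  8P = (1, 0)
Match found at i = 8.

k = 8


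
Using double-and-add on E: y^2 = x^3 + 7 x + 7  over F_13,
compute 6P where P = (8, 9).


k = 6 = 110_2 (binary, LSB first: 011)
Double-and-add from P = (8, 9):
  bit 0 = 0: acc unchanged = O
  bit 1 = 1: acc = O + (7, 10) = (7, 10)
  bit 2 = 1: acc = (7, 10) + (2, 9) = (3, 9)

6P = (3, 9)


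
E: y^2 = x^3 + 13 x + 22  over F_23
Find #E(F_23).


For each x in F_23, count y with y^2 = x^3 + 13 x + 22 mod 23:
  x = 1: RHS = 13, y in [6, 17]  -> 2 point(s)
  x = 4: RHS = 0, y in [0]  -> 1 point(s)
  x = 10: RHS = 2, y in [5, 18]  -> 2 point(s)
  x = 11: RHS = 1, y in [1, 22]  -> 2 point(s)
  x = 14: RHS = 4, y in [2, 21]  -> 2 point(s)
  x = 15: RHS = 4, y in [2, 21]  -> 2 point(s)
  x = 16: RHS = 2, y in [5, 18]  -> 2 point(s)
  x = 17: RHS = 4, y in [2, 21]  -> 2 point(s)
  x = 18: RHS = 16, y in [4, 19]  -> 2 point(s)
  x = 20: RHS = 2, y in [5, 18]  -> 2 point(s)
  x = 22: RHS = 8, y in [10, 13]  -> 2 point(s)
Affine points: 21. Add the point at infinity: total = 22.

#E(F_23) = 22


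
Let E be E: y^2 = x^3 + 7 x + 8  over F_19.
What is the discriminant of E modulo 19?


4 a^3 + 27 b^2 = 4*7^3 + 27*8^2 = 1372 + 1728 = 3100
Delta = -16 * (3100) = -49600
Delta mod 19 = 9

Delta = 9 (mod 19)


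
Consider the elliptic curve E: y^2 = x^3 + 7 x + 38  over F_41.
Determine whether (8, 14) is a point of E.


Check whether y^2 = x^3 + 7 x + 38 (mod 41) for (x, y) = (8, 14).
LHS: y^2 = 14^2 mod 41 = 32
RHS: x^3 + 7 x + 38 = 8^3 + 7*8 + 38 mod 41 = 32
LHS = RHS

Yes, on the curve


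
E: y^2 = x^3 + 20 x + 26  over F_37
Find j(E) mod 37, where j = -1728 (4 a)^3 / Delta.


Delta = -16(4 a^3 + 27 b^2) mod 37 = 15
-1728 * (4 a)^3 = -1728 * (4*20)^3 mod 37 = 8
j = 8 * 15^(-1) mod 37 = 3

j = 3 (mod 37)


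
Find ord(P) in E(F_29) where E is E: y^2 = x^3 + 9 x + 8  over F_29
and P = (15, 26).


Compute successive multiples of P until we hit O:
  1P = (15, 26)
  2P = (3, 27)
  3P = (10, 5)
  4P = (17, 12)
  5P = (17, 17)
  6P = (10, 24)
  7P = (3, 2)
  8P = (15, 3)
  ... (continuing to 9P)
  9P = O

ord(P) = 9


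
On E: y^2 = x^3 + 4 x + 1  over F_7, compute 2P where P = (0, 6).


Doubling: s = (3 x1^2 + a) / (2 y1)
s = (3*0^2 + 4) / (2*6) mod 7 = 5
x3 = s^2 - 2 x1 mod 7 = 5^2 - 2*0 = 4
y3 = s (x1 - x3) - y1 mod 7 = 5 * (0 - 4) - 6 = 2

2P = (4, 2)


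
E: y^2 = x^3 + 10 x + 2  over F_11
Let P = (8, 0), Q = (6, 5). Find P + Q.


P != Q, so use the chord formula.
s = (y2 - y1) / (x2 - x1) = (5) / (9) mod 11 = 3
x3 = s^2 - x1 - x2 mod 11 = 3^2 - 8 - 6 = 6
y3 = s (x1 - x3) - y1 mod 11 = 3 * (8 - 6) - 0 = 6

P + Q = (6, 6)


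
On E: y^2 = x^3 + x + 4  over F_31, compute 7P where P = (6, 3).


k = 7 = 111_2 (binary, LSB first: 111)
Double-and-add from P = (6, 3):
  bit 0 = 1: acc = O + (6, 3) = (6, 3)
  bit 1 = 1: acc = (6, 3) + (2, 18) = (8, 20)
  bit 2 = 1: acc = (8, 20) + (4, 14) = (29, 26)

7P = (29, 26)


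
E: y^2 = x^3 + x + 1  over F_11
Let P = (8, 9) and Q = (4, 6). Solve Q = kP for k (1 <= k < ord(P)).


Enumerate multiples of P until we hit Q = (4, 6):
  1P = (8, 9)
  2P = (0, 1)
  3P = (4, 6)
Match found at i = 3.

k = 3


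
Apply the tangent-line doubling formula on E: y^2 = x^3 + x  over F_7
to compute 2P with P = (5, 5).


Doubling: s = (3 x1^2 + a) / (2 y1)
s = (3*5^2 + 1) / (2*5) mod 7 = 2
x3 = s^2 - 2 x1 mod 7 = 2^2 - 2*5 = 1
y3 = s (x1 - x3) - y1 mod 7 = 2 * (5 - 1) - 5 = 3

2P = (1, 3)


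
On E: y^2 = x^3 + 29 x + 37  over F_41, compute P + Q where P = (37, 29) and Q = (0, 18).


P != Q, so use the chord formula.
s = (y2 - y1) / (x2 - x1) = (30) / (4) mod 41 = 28
x3 = s^2 - x1 - x2 mod 41 = 28^2 - 37 - 0 = 9
y3 = s (x1 - x3) - y1 mod 41 = 28 * (37 - 9) - 29 = 17

P + Q = (9, 17)


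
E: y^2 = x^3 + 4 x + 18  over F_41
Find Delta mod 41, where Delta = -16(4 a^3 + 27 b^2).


4 a^3 + 27 b^2 = 4*4^3 + 27*18^2 = 256 + 8748 = 9004
Delta = -16 * (9004) = -144064
Delta mod 41 = 10

Delta = 10 (mod 41)


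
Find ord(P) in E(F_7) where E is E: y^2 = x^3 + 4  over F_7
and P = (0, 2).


Compute successive multiples of P until we hit O:
  1P = (0, 2)
  2P = (0, 5)
  3P = O

ord(P) = 3


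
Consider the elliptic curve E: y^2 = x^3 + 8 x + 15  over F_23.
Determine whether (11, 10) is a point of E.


Check whether y^2 = x^3 + 8 x + 15 (mod 23) for (x, y) = (11, 10).
LHS: y^2 = 10^2 mod 23 = 8
RHS: x^3 + 8 x + 15 = 11^3 + 8*11 + 15 mod 23 = 8
LHS = RHS

Yes, on the curve


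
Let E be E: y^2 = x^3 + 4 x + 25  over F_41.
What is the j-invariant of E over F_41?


Delta = -16(4 a^3 + 27 b^2) mod 41 = 30
-1728 * (4 a)^3 = -1728 * (4*4)^3 mod 41 = 24
j = 24 * 30^(-1) mod 41 = 9

j = 9 (mod 41)


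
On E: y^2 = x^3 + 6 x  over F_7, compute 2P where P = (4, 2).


k = 2 = 10_2 (binary, LSB first: 01)
Double-and-add from P = (4, 2):
  bit 0 = 0: acc unchanged = O
  bit 1 = 1: acc = O + (1, 0) = (1, 0)

2P = (1, 0)


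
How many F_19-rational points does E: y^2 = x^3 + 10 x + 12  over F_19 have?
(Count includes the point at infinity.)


For each x in F_19, count y with y^2 = x^3 + 10 x + 12 mod 19:
  x = 1: RHS = 4, y in [2, 17]  -> 2 point(s)
  x = 5: RHS = 16, y in [4, 15]  -> 2 point(s)
  x = 7: RHS = 7, y in [8, 11]  -> 2 point(s)
  x = 11: RHS = 9, y in [3, 16]  -> 2 point(s)
  x = 12: RHS = 17, y in [6, 13]  -> 2 point(s)
  x = 18: RHS = 1, y in [1, 18]  -> 2 point(s)
Affine points: 12. Add the point at infinity: total = 13.

#E(F_19) = 13


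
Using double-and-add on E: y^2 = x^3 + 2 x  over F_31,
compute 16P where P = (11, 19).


k = 16 = 10000_2 (binary, LSB first: 00001)
Double-and-add from P = (11, 19):
  bit 0 = 0: acc unchanged = O
  bit 1 = 0: acc unchanged = O
  bit 2 = 0: acc unchanged = O
  bit 3 = 0: acc unchanged = O
  bit 4 = 1: acc = O + (0, 0) = (0, 0)

16P = (0, 0)


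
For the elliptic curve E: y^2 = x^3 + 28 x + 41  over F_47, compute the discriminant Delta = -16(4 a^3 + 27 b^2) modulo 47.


4 a^3 + 27 b^2 = 4*28^3 + 27*41^2 = 87808 + 45387 = 133195
Delta = -16 * (133195) = -2131120
Delta mod 47 = 1

Delta = 1 (mod 47)


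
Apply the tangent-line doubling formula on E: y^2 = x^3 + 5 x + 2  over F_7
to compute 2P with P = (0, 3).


Doubling: s = (3 x1^2 + a) / (2 y1)
s = (3*0^2 + 5) / (2*3) mod 7 = 2
x3 = s^2 - 2 x1 mod 7 = 2^2 - 2*0 = 4
y3 = s (x1 - x3) - y1 mod 7 = 2 * (0 - 4) - 3 = 3

2P = (4, 3)


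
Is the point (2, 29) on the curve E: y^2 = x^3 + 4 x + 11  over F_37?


Check whether y^2 = x^3 + 4 x + 11 (mod 37) for (x, y) = (2, 29).
LHS: y^2 = 29^2 mod 37 = 27
RHS: x^3 + 4 x + 11 = 2^3 + 4*2 + 11 mod 37 = 27
LHS = RHS

Yes, on the curve


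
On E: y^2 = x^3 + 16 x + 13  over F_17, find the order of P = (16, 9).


Compute successive multiples of P until we hit O:
  1P = (16, 9)
  2P = (6, 11)
  3P = (10, 0)
  4P = (6, 6)
  5P = (16, 8)
  6P = O

ord(P) = 6


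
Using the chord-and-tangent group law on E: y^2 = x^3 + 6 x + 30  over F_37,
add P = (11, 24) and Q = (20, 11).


P != Q, so use the chord formula.
s = (y2 - y1) / (x2 - x1) = (24) / (9) mod 37 = 15
x3 = s^2 - x1 - x2 mod 37 = 15^2 - 11 - 20 = 9
y3 = s (x1 - x3) - y1 mod 37 = 15 * (11 - 9) - 24 = 6

P + Q = (9, 6)


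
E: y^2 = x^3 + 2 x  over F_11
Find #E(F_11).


For each x in F_11, count y with y^2 = x^3 + 2 x + 0 mod 11:
  x = 0: RHS = 0, y in [0]  -> 1 point(s)
  x = 1: RHS = 3, y in [5, 6]  -> 2 point(s)
  x = 2: RHS = 1, y in [1, 10]  -> 2 point(s)
  x = 3: RHS = 0, y in [0]  -> 1 point(s)
  x = 5: RHS = 3, y in [5, 6]  -> 2 point(s)
  x = 7: RHS = 5, y in [4, 7]  -> 2 point(s)
  x = 8: RHS = 0, y in [0]  -> 1 point(s)
Affine points: 11. Add the point at infinity: total = 12.

#E(F_11) = 12


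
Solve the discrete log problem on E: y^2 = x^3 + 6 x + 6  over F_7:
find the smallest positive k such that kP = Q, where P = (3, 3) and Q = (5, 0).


Enumerate multiples of P until we hit Q = (5, 0):
  1P = (3, 3)
  2P = (5, 0)
Match found at i = 2.

k = 2


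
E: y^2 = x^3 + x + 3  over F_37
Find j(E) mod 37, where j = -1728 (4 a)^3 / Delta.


Delta = -16(4 a^3 + 27 b^2) mod 37 = 7
-1728 * (4 a)^3 = -1728 * (4*1)^3 mod 37 = 1
j = 1 * 7^(-1) mod 37 = 16

j = 16 (mod 37)


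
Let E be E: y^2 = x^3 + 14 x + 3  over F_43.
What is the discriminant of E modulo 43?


4 a^3 + 27 b^2 = 4*14^3 + 27*3^2 = 10976 + 243 = 11219
Delta = -16 * (11219) = -179504
Delta mod 43 = 21

Delta = 21 (mod 43)


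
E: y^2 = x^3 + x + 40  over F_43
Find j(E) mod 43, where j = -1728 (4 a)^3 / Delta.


Delta = -16(4 a^3 + 27 b^2) mod 43 = 4
-1728 * (4 a)^3 = -1728 * (4*1)^3 mod 43 = 4
j = 4 * 4^(-1) mod 43 = 1

j = 1 (mod 43)


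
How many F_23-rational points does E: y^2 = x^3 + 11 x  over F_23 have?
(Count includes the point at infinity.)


For each x in F_23, count y with y^2 = x^3 + 11 x + 0 mod 23:
  x = 0: RHS = 0, y in [0]  -> 1 point(s)
  x = 1: RHS = 12, y in [9, 14]  -> 2 point(s)
  x = 4: RHS = 16, y in [4, 19]  -> 2 point(s)
  x = 6: RHS = 6, y in [11, 12]  -> 2 point(s)
  x = 7: RHS = 6, y in [11, 12]  -> 2 point(s)
  x = 8: RHS = 2, y in [5, 18]  -> 2 point(s)
  x = 9: RHS = 0, y in [0]  -> 1 point(s)
  x = 10: RHS = 6, y in [11, 12]  -> 2 point(s)
  x = 11: RHS = 3, y in [7, 16]  -> 2 point(s)
  x = 14: RHS = 0, y in [0]  -> 1 point(s)
  x = 18: RHS = 4, y in [2, 21]  -> 2 point(s)
  x = 20: RHS = 9, y in [3, 20]  -> 2 point(s)
  x = 21: RHS = 16, y in [4, 19]  -> 2 point(s)
Affine points: 23. Add the point at infinity: total = 24.

#E(F_23) = 24


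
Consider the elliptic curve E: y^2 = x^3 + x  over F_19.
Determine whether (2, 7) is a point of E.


Check whether y^2 = x^3 + 1 x + 0 (mod 19) for (x, y) = (2, 7).
LHS: y^2 = 7^2 mod 19 = 11
RHS: x^3 + 1 x + 0 = 2^3 + 1*2 + 0 mod 19 = 10
LHS != RHS

No, not on the curve


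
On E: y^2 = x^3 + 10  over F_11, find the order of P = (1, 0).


Compute successive multiples of P until we hit O:
  1P = (1, 0)
  2P = O

ord(P) = 2


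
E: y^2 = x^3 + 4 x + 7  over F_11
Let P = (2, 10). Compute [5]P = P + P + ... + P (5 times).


k = 5 = 101_2 (binary, LSB first: 101)
Double-and-add from P = (2, 10):
  bit 0 = 1: acc = O + (2, 10) = (2, 10)
  bit 1 = 0: acc unchanged = (2, 10)
  bit 2 = 1: acc = (2, 10) + (6, 4) = (8, 10)

5P = (8, 10)


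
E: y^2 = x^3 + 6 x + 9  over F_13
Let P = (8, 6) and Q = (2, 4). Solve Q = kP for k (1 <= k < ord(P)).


Enumerate multiples of P until we hit Q = (2, 4):
  1P = (8, 6)
  2P = (6, 1)
  3P = (2, 9)
  4P = (0, 3)
  5P = (9, 5)
  6P = (10, 9)
  7P = (7, 2)
  8P = (1, 9)
  9P = (1, 4)
  10P = (7, 11)
  11P = (10, 4)
  12P = (9, 8)
  13P = (0, 10)
  14P = (2, 4)
Match found at i = 14.

k = 14


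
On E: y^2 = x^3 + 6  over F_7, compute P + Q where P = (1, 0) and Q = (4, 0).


P != Q, so use the chord formula.
s = (y2 - y1) / (x2 - x1) = (0) / (3) mod 7 = 0
x3 = s^2 - x1 - x2 mod 7 = 0^2 - 1 - 4 = 2
y3 = s (x1 - x3) - y1 mod 7 = 0 * (1 - 2) - 0 = 0

P + Q = (2, 0)
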